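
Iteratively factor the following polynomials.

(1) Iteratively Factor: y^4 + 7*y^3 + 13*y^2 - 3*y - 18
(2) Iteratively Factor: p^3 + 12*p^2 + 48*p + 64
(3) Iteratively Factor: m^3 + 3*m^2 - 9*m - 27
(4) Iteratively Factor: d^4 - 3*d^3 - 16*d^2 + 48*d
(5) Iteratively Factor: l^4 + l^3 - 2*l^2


(1) = (y - 1)*(y^3 + 8*y^2 + 21*y + 18) = (y - 1)*(y + 3)*(y^2 + 5*y + 6) = (y - 1)*(y + 3)^2*(y + 2)
(2) = (p + 4)*(p^2 + 8*p + 16) = (p + 4)^2*(p + 4)
(3) = (m - 3)*(m^2 + 6*m + 9) = (m - 3)*(m + 3)*(m + 3)
(4) = (d)*(d^3 - 3*d^2 - 16*d + 48) = d*(d - 4)*(d^2 + d - 12) = d*(d - 4)*(d + 4)*(d - 3)
(5) = (l)*(l^3 + l^2 - 2*l) = l^2*(l^2 + l - 2) = l^2*(l + 2)*(l - 1)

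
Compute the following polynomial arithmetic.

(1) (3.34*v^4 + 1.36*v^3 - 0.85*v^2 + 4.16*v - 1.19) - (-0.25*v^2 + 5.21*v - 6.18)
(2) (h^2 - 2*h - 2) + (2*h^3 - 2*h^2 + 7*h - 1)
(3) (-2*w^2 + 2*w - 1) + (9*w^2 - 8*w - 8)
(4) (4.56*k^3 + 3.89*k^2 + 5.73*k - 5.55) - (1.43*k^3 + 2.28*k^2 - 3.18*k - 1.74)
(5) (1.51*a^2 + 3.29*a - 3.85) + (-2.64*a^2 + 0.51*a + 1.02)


(1) = 3.34*v^4 + 1.36*v^3 - 0.6*v^2 - 1.05*v + 4.99
(2) = 2*h^3 - h^2 + 5*h - 3
(3) = 7*w^2 - 6*w - 9
(4) = 3.13*k^3 + 1.61*k^2 + 8.91*k - 3.81
(5) = -1.13*a^2 + 3.8*a - 2.83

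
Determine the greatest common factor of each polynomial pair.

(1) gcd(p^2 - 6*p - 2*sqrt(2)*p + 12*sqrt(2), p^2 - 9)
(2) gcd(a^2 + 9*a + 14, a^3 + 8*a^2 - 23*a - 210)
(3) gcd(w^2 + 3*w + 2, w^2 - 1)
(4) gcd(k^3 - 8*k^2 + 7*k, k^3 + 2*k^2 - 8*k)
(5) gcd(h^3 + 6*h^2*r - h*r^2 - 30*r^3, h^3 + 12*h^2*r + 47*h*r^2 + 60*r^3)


(1) = 1
(2) = a + 7
(3) = w + 1
(4) = k
(5) = h^2 + 8*h*r + 15*r^2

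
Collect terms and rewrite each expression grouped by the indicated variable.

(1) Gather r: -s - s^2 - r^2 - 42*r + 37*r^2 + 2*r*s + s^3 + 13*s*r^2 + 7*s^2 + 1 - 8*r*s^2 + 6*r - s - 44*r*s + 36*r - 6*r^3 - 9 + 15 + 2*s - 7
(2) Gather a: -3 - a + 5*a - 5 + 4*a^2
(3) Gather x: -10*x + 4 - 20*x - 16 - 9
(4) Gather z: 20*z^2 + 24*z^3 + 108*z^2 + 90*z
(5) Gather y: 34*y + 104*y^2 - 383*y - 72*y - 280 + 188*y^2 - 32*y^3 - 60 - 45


(1) = -6*r^3 + r^2*(13*s + 36) + r*(-8*s^2 - 42*s) + s^3 + 6*s^2
(2) = 4*a^2 + 4*a - 8
(3) = -30*x - 21
(4) = 24*z^3 + 128*z^2 + 90*z
(5) = -32*y^3 + 292*y^2 - 421*y - 385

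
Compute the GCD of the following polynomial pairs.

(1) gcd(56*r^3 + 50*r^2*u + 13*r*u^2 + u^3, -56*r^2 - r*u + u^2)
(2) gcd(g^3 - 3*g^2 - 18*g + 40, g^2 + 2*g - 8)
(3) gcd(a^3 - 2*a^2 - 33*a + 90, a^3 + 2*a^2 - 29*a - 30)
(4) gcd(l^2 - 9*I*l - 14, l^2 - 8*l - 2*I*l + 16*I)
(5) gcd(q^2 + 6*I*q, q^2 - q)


(1) = gcd((2*r + u)*(4*r + u)*(7*r + u), (-8*r + u)*(7*r + u)) = 7*r + u
(2) = gcd((g - 5)*(g - 2)*(g + 4), (g - 2)*(g + 4)) = g^2 + 2*g - 8
(3) = gcd((a - 5)*(a - 3)*(a + 6), (a - 5)*(a + 1)*(a + 6)) = a^2 + a - 30
(4) = gcd((l - 7*I)*(l - 2*I), (l - 8)*(l - 2*I)) = l - 2*I
(5) = gcd(q*(q + 6*I), q*(q - 1)) = q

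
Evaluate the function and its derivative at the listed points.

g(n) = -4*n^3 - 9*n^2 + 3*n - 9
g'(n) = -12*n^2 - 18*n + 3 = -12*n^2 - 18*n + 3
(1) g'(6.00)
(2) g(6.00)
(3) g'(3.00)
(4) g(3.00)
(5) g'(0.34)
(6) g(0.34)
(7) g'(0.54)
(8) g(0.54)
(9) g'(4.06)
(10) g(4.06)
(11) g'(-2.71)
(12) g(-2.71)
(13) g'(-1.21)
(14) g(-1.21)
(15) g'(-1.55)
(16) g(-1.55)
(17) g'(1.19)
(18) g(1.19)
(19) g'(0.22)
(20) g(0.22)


(1) = -537.00
(2) = -1179.00
(3) = -159.00
(4) = -189.00
(5) = -4.51
(6) = -9.18
(7) = -10.22
(8) = -10.63
(9) = -267.88
(10) = -412.87
(11) = -36.35
(12) = -3.62
(13) = 7.21
(14) = -18.72
(15) = 2.07
(16) = -20.38
(17) = -35.41
(18) = -24.92
(19) = -1.54
(20) = -8.82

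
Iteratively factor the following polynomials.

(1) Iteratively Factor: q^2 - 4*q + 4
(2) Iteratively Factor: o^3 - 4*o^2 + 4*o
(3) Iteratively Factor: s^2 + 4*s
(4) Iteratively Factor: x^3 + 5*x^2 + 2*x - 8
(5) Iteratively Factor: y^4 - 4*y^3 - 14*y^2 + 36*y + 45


(1) = (q - 2)*(q - 2)
(2) = (o - 2)*(o^2 - 2*o) = (o - 2)^2*(o)
(3) = (s)*(s + 4)
(4) = (x + 2)*(x^2 + 3*x - 4) = (x - 1)*(x + 2)*(x + 4)
(5) = (y - 5)*(y^3 + y^2 - 9*y - 9) = (y - 5)*(y - 3)*(y^2 + 4*y + 3) = (y - 5)*(y - 3)*(y + 3)*(y + 1)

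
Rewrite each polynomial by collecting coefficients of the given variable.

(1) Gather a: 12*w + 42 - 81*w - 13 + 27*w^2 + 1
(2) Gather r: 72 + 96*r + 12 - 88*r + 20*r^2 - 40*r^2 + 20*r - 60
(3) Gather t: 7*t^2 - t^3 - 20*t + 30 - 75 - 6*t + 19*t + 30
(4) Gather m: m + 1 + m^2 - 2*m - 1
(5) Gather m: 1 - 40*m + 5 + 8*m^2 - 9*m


(1) = 27*w^2 - 69*w + 30
(2) = -20*r^2 + 28*r + 24
(3) = -t^3 + 7*t^2 - 7*t - 15
(4) = m^2 - m
(5) = 8*m^2 - 49*m + 6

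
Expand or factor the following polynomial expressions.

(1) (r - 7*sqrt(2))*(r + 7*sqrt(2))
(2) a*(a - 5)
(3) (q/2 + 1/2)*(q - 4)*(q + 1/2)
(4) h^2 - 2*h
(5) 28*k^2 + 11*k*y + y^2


(1) = r^2 - 98
(2) = a^2 - 5*a
(3) = q^3/2 - 5*q^2/4 - 11*q/4 - 1
(4) = h*(h - 2)
(5) = (4*k + y)*(7*k + y)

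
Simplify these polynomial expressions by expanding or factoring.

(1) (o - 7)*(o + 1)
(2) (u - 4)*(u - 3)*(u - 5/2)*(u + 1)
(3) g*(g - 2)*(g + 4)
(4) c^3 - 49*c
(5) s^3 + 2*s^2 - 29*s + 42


(1) = o^2 - 6*o - 7
(2) = u^4 - 17*u^3/2 + 20*u^2 - u/2 - 30
(3) = g^3 + 2*g^2 - 8*g
(4) = c*(c - 7)*(c + 7)
(5) = (s - 3)*(s - 2)*(s + 7)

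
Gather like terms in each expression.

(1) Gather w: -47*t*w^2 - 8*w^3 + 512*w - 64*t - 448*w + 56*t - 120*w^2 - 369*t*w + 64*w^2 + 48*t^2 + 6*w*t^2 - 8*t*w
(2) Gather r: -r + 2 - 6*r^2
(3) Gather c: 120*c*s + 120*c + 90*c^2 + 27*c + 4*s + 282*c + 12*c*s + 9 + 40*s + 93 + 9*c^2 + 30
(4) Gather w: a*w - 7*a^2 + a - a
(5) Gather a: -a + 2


(1) = 48*t^2 - 8*t - 8*w^3 + w^2*(-47*t - 56) + w*(6*t^2 - 377*t + 64)
(2) = -6*r^2 - r + 2
(3) = 99*c^2 + c*(132*s + 429) + 44*s + 132
(4) = -7*a^2 + a*w
(5) = 2 - a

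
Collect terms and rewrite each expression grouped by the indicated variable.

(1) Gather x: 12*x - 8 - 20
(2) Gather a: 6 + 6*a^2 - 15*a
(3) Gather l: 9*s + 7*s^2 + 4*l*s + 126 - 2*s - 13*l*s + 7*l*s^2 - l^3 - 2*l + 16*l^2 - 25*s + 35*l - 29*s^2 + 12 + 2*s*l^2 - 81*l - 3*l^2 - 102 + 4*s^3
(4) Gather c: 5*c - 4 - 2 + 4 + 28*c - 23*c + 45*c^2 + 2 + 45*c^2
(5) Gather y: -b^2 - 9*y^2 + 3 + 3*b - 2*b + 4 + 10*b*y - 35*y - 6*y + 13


(1) = 12*x - 28
(2) = 6*a^2 - 15*a + 6
(3) = -l^3 + l^2*(2*s + 13) + l*(7*s^2 - 9*s - 48) + 4*s^3 - 22*s^2 - 18*s + 36
(4) = 90*c^2 + 10*c
(5) = -b^2 + b - 9*y^2 + y*(10*b - 41) + 20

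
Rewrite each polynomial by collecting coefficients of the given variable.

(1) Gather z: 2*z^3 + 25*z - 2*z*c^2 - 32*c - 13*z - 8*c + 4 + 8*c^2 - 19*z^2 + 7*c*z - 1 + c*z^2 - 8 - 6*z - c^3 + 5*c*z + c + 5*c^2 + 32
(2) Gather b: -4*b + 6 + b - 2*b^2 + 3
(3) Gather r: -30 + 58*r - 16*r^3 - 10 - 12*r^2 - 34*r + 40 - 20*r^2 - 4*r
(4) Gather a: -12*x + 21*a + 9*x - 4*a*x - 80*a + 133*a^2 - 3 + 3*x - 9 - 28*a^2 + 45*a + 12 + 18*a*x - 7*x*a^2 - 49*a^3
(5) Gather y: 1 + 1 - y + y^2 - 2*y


(1) = -c^3 + 13*c^2 - 39*c + 2*z^3 + z^2*(c - 19) + z*(-2*c^2 + 12*c + 6) + 27
(2) = -2*b^2 - 3*b + 9
(3) = -16*r^3 - 32*r^2 + 20*r
(4) = -49*a^3 + a^2*(105 - 7*x) + a*(14*x - 14)
(5) = y^2 - 3*y + 2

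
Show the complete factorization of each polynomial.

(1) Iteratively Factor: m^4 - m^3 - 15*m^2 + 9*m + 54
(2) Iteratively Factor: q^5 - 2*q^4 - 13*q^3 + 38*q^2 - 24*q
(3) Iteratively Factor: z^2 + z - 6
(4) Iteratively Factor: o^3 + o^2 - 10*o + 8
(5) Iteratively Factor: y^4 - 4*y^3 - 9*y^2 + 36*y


(1) = (m + 2)*(m^3 - 3*m^2 - 9*m + 27) = (m - 3)*(m + 2)*(m^2 - 9) = (m - 3)*(m + 2)*(m + 3)*(m - 3)
(2) = (q - 1)*(q^4 - q^3 - 14*q^2 + 24*q) = (q - 3)*(q - 1)*(q^3 + 2*q^2 - 8*q) = (q - 3)*(q - 1)*(q + 4)*(q^2 - 2*q) = q*(q - 3)*(q - 1)*(q + 4)*(q - 2)
(3) = (z + 3)*(z - 2)
(4) = (o - 1)*(o^2 + 2*o - 8) = (o - 1)*(o + 4)*(o - 2)
(5) = (y)*(y^3 - 4*y^2 - 9*y + 36) = y*(y - 3)*(y^2 - y - 12) = y*(y - 3)*(y + 3)*(y - 4)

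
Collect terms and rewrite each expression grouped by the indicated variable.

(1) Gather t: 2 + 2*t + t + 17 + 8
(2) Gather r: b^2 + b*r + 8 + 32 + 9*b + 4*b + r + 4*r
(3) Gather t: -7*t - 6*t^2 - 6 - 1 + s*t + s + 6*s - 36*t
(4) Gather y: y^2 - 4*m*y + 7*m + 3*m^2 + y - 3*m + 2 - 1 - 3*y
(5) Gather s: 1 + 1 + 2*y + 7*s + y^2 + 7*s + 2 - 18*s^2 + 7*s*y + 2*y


(1) = 3*t + 27
(2) = b^2 + 13*b + r*(b + 5) + 40
(3) = 7*s - 6*t^2 + t*(s - 43) - 7
(4) = 3*m^2 + 4*m + y^2 + y*(-4*m - 2) + 1
(5) = -18*s^2 + s*(7*y + 14) + y^2 + 4*y + 4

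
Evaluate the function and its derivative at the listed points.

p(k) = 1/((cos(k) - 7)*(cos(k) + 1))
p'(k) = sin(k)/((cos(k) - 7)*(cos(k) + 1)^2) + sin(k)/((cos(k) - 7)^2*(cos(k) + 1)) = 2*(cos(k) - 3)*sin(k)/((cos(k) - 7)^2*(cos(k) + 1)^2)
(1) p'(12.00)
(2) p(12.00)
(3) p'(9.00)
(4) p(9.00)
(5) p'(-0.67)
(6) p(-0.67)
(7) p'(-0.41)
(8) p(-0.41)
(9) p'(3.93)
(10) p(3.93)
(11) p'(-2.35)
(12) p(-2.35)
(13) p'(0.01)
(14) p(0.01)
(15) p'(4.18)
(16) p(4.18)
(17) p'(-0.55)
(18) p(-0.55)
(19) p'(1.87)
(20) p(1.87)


(1) = 0.02
(2) = -0.09
(3) = -6.52
(4) = -1.42
(5) = 0.02
(6) = -0.09
(7) = 0.01
(8) = -0.09
(9) = 1.02
(10) = -0.44
(11) = 1.00
(12) = -0.44
(13) = -0.00
(14) = -0.08
(15) = 0.44
(16) = -0.27
(17) = 0.02
(18) = -0.09
(19) = -0.24
(20) = -0.19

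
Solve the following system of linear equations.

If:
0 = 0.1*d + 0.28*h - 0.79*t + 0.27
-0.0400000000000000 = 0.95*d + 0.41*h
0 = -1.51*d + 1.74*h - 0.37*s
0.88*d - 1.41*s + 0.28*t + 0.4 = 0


Then:
d = -0.05
h = 0.02
s = 0.32
t = 0.34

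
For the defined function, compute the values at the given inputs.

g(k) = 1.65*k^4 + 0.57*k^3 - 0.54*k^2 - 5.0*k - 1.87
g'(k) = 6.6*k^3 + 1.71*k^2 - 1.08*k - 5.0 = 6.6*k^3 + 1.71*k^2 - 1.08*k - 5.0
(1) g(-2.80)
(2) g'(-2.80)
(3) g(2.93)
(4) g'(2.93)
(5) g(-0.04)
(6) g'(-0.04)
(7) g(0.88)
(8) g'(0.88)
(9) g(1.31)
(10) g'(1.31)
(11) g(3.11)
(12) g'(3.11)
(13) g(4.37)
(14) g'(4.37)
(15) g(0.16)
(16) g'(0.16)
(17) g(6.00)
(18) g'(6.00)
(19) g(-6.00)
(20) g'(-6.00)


(1) = 96.80
(2) = -133.45
(3) = 114.79
(4) = 172.53
(5) = -1.67
(6) = -4.95
(7) = -5.31
(8) = -0.13
(9) = -3.21
(10) = 11.36
(11) = 148.86
(12) = 206.71
(13) = 615.28
(14) = 573.73
(15) = -2.68
(16) = -5.10
(17) = 2210.21
(18) = 1475.68
(19) = 2023.97
(20) = -1362.56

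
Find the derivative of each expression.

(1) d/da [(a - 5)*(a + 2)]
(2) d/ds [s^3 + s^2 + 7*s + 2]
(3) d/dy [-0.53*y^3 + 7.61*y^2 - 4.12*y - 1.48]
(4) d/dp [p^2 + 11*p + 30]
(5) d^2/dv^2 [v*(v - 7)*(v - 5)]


(1) = 2*a - 3
(2) = 3*s^2 + 2*s + 7
(3) = -1.59*y^2 + 15.22*y - 4.12
(4) = 2*p + 11
(5) = 6*v - 24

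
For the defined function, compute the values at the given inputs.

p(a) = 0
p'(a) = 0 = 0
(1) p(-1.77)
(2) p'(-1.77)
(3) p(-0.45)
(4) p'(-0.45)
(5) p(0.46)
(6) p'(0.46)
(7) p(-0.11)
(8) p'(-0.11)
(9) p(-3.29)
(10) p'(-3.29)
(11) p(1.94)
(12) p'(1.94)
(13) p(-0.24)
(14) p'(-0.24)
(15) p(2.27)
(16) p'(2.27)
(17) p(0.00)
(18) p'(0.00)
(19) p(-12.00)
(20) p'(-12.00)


(1) = 0.00
(2) = 0.00
(3) = 0.00
(4) = 0.00
(5) = 0.00
(6) = 0.00
(7) = 0.00
(8) = 0.00
(9) = 0.00
(10) = 0.00
(11) = 0.00
(12) = 0.00
(13) = 0.00
(14) = 0.00
(15) = 0.00
(16) = 0.00
(17) = 0.00
(18) = 0.00
(19) = 0.00
(20) = 0.00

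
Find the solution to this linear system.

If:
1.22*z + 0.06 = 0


Then:
z = -0.05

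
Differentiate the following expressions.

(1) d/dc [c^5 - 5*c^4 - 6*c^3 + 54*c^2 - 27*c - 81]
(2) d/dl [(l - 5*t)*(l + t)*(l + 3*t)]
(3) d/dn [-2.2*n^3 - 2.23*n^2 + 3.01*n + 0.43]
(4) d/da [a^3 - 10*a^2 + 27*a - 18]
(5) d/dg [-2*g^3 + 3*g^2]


(1) = 5*c^4 - 20*c^3 - 18*c^2 + 108*c - 27
(2) = 3*l^2 - 2*l*t - 17*t^2
(3) = -6.6*n^2 - 4.46*n + 3.01
(4) = 3*a^2 - 20*a + 27
(5) = 6*g*(1 - g)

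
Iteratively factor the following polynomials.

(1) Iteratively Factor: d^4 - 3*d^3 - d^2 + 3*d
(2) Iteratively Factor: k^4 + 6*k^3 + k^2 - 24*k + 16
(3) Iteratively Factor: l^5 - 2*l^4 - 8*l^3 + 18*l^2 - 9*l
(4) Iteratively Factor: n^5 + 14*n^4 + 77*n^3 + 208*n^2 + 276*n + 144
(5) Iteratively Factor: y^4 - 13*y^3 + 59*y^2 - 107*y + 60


(1) = (d)*(d^3 - 3*d^2 - d + 3) = d*(d + 1)*(d^2 - 4*d + 3) = d*(d - 3)*(d + 1)*(d - 1)
(2) = (k - 1)*(k^3 + 7*k^2 + 8*k - 16) = (k - 1)*(k + 4)*(k^2 + 3*k - 4) = (k - 1)^2*(k + 4)*(k + 4)
(3) = (l + 3)*(l^4 - 5*l^3 + 7*l^2 - 3*l) = l*(l + 3)*(l^3 - 5*l^2 + 7*l - 3) = l*(l - 3)*(l + 3)*(l^2 - 2*l + 1) = l*(l - 3)*(l - 1)*(l + 3)*(l - 1)
(4) = (n + 2)*(n^4 + 12*n^3 + 53*n^2 + 102*n + 72) = (n + 2)*(n + 4)*(n^3 + 8*n^2 + 21*n + 18) = (n + 2)*(n + 3)*(n + 4)*(n^2 + 5*n + 6) = (n + 2)*(n + 3)^2*(n + 4)*(n + 2)
(5) = (y - 3)*(y^3 - 10*y^2 + 29*y - 20) = (y - 3)*(y - 1)*(y^2 - 9*y + 20) = (y - 5)*(y - 3)*(y - 1)*(y - 4)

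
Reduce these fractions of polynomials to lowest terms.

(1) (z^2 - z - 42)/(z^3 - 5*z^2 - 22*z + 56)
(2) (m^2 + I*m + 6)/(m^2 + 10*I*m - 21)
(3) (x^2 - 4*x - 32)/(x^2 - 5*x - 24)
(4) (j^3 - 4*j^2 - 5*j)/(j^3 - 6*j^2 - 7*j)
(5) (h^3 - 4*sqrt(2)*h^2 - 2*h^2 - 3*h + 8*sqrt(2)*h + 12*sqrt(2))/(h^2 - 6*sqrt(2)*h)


(1) = (z + 6)/(z^2 + 2*z - 8)
(2) = (m - 2*I)/(m + 7*I)
(3) = (x + 4)/(x + 3)
(4) = (j - 5)/(j - 7)
(5) = (h^3 + h^2*(-4*sqrt(2) - 2) + h*(-3 + 8*sqrt(2)) + 12*sqrt(2))/(h^2 - 6*sqrt(2)*h)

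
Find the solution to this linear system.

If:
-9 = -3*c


Then:
c = 3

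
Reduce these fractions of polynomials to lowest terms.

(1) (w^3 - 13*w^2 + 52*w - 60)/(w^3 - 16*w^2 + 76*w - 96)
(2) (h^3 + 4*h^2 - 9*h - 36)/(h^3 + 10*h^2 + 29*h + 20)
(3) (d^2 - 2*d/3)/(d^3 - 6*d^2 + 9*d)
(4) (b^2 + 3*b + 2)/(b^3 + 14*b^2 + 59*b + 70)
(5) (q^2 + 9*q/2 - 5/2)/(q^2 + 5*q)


(1) = (w - 5)/(w - 8)
(2) = (h^2 - 9)/(h^2 + 6*h + 5)
(3) = (3*d - 2)/(3*d^2 - 18*d + 27)
(4) = (b + 1)/(b^2 + 12*b + 35)
(5) = (2*q - 1)/(2*q)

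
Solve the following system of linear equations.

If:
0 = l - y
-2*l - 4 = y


Then:
l = -4/3
y = -4/3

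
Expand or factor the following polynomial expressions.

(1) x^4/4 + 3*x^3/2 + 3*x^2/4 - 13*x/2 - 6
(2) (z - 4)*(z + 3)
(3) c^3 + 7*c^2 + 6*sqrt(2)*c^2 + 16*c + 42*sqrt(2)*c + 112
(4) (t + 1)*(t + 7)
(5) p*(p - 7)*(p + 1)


(1) = (x/4 + 1)*(x - 2)*(x + 1)*(x + 3)
(2) = z^2 - z - 12
(3) = (c + 7)*(c + 2*sqrt(2))*(c + 4*sqrt(2))
(4) = t^2 + 8*t + 7
(5) = p^3 - 6*p^2 - 7*p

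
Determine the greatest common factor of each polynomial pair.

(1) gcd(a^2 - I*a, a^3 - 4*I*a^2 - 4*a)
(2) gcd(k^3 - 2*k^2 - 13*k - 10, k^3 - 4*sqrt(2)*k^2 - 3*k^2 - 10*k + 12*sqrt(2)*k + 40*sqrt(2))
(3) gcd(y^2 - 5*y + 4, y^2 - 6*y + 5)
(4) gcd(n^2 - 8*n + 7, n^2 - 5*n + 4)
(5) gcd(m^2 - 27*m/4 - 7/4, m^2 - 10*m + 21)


(1) = gcd(a*(a - I), a*(a - 2*I)^2) = a
(2) = gcd((k - 5)*(k + 1)*(k + 2), (k - 5)*(k + 2)*(k - 4*sqrt(2))) = k^2 - 3*k - 10
(3) = y - 1
(4) = gcd((n - 7)*(n - 1), (n - 4)*(n - 1)) = n - 1
(5) = m - 7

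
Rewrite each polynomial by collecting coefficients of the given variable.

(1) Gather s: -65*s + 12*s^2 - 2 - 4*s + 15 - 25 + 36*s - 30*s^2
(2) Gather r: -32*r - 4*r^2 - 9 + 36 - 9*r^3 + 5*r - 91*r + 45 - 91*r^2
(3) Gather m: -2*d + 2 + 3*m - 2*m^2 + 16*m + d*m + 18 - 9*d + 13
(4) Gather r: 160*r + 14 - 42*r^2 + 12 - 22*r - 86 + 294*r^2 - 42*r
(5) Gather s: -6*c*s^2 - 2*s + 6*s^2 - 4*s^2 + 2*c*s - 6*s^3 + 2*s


(1) = -18*s^2 - 33*s - 12
(2) = -9*r^3 - 95*r^2 - 118*r + 72
(3) = -11*d - 2*m^2 + m*(d + 19) + 33
(4) = 252*r^2 + 96*r - 60
(5) = 2*c*s - 6*s^3 + s^2*(2 - 6*c)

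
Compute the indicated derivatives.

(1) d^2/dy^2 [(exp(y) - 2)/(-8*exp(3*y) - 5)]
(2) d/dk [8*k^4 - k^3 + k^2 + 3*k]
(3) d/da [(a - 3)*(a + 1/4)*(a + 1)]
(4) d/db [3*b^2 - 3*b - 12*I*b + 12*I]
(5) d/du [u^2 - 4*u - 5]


(1) = (-256*exp(6*y) + 1152*exp(5*y) + 520*exp(3*y) - 720*exp(2*y) - 25)*exp(y)/(512*exp(9*y) + 960*exp(6*y) + 600*exp(3*y) + 125)
(2) = 32*k^3 - 3*k^2 + 2*k + 3
(3) = 3*a^2 - 7*a/2 - 7/2
(4) = 6*b - 3 - 12*I
(5) = 2*u - 4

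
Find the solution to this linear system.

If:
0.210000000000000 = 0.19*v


Then:
v = 1.11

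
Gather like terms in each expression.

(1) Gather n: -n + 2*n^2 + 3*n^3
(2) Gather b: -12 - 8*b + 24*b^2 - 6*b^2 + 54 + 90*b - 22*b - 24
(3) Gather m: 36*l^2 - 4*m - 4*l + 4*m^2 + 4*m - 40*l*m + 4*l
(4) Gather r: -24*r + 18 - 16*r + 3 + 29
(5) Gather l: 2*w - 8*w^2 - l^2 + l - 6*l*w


(1) = 3*n^3 + 2*n^2 - n
(2) = 18*b^2 + 60*b + 18
(3) = 36*l^2 - 40*l*m + 4*m^2
(4) = 50 - 40*r
(5) = -l^2 + l*(1 - 6*w) - 8*w^2 + 2*w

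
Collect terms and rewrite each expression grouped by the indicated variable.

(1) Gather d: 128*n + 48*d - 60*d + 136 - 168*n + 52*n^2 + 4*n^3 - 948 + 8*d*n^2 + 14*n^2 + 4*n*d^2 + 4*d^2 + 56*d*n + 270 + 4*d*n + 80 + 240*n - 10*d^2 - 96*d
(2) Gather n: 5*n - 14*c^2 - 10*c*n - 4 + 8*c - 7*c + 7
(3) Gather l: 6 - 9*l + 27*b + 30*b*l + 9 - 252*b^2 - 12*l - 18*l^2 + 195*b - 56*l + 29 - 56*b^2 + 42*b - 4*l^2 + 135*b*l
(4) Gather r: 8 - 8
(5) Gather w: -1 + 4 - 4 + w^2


(1) = d^2*(4*n - 6) + d*(8*n^2 + 60*n - 108) + 4*n^3 + 66*n^2 + 200*n - 462
(2) = -14*c^2 + c + n*(5 - 10*c) + 3
(3) = -308*b^2 + 264*b - 22*l^2 + l*(165*b - 77) + 44
(4) = 0
(5) = w^2 - 1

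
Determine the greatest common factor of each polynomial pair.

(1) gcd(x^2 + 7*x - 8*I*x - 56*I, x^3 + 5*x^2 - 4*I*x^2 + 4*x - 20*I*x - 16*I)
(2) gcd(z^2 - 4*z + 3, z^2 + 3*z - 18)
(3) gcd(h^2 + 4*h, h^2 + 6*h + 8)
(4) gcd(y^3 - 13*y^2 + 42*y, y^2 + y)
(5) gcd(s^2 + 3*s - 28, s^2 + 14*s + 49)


(1) = gcd((x + 7)*(x - 8*I), (x + 1)*(x + 4)*(x - 4*I)) = 1
(2) = gcd((z - 3)*(z - 1), (z - 3)*(z + 6)) = z - 3
(3) = gcd(h*(h + 4), (h + 2)*(h + 4)) = h + 4
(4) = y
(5) = gcd((s - 4)*(s + 7), (s + 7)^2) = s + 7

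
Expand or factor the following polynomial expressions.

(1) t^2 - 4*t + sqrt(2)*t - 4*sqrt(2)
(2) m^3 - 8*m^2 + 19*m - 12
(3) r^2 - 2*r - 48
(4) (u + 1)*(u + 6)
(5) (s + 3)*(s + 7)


(1) = (t - 4)*(t + sqrt(2))
(2) = (m - 4)*(m - 3)*(m - 1)
(3) = (r - 8)*(r + 6)
(4) = u^2 + 7*u + 6
(5) = s^2 + 10*s + 21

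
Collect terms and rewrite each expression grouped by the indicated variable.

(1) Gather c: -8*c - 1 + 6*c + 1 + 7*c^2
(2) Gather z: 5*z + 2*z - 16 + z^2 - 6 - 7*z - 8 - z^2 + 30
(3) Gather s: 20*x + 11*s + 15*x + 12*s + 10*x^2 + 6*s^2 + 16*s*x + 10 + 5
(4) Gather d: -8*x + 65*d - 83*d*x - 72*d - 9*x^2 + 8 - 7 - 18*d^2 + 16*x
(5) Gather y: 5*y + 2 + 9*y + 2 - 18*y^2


(1) = 7*c^2 - 2*c
(2) = 0
(3) = 6*s^2 + s*(16*x + 23) + 10*x^2 + 35*x + 15
(4) = -18*d^2 + d*(-83*x - 7) - 9*x^2 + 8*x + 1
(5) = -18*y^2 + 14*y + 4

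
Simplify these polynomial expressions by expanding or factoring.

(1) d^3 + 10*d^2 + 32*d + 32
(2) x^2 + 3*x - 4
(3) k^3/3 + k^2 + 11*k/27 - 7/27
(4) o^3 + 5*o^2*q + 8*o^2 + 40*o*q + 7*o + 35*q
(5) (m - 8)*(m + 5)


(1) = (d + 2)*(d + 4)^2
(2) = (x - 1)*(x + 4)
(3) = (k/3 + 1/3)*(k - 1/3)*(k + 7/3)
(4) = (o + 1)*(o + 7)*(o + 5*q)
(5) = m^2 - 3*m - 40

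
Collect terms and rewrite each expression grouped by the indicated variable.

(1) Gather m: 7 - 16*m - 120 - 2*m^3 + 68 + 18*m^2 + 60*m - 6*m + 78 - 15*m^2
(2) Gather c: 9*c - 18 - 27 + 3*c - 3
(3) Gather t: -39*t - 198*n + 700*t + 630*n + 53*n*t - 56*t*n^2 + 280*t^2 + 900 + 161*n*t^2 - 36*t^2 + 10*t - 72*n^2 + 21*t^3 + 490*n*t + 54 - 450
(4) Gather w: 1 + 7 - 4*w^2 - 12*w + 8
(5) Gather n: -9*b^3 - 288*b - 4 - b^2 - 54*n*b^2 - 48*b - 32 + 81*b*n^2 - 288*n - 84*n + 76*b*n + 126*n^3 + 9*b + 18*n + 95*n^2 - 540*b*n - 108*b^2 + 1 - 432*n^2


(1) = -2*m^3 + 3*m^2 + 38*m + 33
(2) = 12*c - 48
(3) = -72*n^2 + 432*n + 21*t^3 + t^2*(161*n + 244) + t*(-56*n^2 + 543*n + 671) + 504
(4) = -4*w^2 - 12*w + 16
(5) = -9*b^3 - 109*b^2 - 327*b + 126*n^3 + n^2*(81*b - 337) + n*(-54*b^2 - 464*b - 354) - 35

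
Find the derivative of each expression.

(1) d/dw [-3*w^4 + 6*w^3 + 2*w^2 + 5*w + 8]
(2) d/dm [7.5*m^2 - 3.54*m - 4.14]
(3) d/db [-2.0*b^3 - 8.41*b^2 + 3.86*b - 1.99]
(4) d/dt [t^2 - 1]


(1) = -12*w^3 + 18*w^2 + 4*w + 5
(2) = 15.0*m - 3.54
(3) = -6.0*b^2 - 16.82*b + 3.86
(4) = 2*t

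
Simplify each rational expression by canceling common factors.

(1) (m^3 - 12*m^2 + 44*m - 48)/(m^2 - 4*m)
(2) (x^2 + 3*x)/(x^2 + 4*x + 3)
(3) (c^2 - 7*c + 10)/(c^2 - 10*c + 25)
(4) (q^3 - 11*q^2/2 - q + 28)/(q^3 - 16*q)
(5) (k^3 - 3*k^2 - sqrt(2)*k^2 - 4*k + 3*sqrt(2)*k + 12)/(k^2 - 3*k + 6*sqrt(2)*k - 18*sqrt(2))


(1) = (m^2 - 8*m + 12)/m
(2) = x/(x + 1)
(3) = (c - 2)/(c - 5)
(4) = (2*q^2 - 3*q - 14)/(2*q^2 + 8*q)
(5) = (k^2 - sqrt(2)*k - 4)/(k + 6*sqrt(2))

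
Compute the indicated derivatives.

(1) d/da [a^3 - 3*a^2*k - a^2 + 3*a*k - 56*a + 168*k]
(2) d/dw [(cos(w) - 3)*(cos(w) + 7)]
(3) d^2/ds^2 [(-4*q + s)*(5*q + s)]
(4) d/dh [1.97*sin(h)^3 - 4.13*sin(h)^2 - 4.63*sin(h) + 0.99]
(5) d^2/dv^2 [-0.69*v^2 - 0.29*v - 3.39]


(1) = 3*a^2 - 6*a*k - 2*a + 3*k - 56
(2) = -2*(cos(w) + 2)*sin(w)
(3) = 2
(4) = (5.91*sin(h)^2 - 8.26*sin(h) - 4.63)*cos(h)
(5) = -1.38000000000000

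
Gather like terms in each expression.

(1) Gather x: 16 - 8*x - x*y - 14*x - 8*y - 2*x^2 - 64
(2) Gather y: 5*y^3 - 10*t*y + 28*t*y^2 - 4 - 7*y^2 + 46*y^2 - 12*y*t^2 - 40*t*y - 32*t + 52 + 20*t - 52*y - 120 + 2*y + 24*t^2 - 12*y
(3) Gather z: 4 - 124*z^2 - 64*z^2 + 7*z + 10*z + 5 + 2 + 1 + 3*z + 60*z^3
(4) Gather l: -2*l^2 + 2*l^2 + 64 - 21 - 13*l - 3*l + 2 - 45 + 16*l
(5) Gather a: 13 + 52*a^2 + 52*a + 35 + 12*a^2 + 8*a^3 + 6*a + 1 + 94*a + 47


(1) = -2*x^2 + x*(-y - 22) - 8*y - 48
(2) = 24*t^2 - 12*t + 5*y^3 + y^2*(28*t + 39) + y*(-12*t^2 - 50*t - 62) - 72
(3) = 60*z^3 - 188*z^2 + 20*z + 12
(4) = 0
(5) = 8*a^3 + 64*a^2 + 152*a + 96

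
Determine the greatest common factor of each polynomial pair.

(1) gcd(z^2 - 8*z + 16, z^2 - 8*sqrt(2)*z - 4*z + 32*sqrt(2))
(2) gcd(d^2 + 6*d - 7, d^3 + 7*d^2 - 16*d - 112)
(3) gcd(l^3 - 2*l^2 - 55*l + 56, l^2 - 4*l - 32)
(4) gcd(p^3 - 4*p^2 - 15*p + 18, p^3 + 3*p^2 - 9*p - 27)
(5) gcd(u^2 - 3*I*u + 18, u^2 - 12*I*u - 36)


(1) = gcd((z - 4)^2, (z - 4)*(z - 8*sqrt(2))) = z - 4
(2) = gcd((d - 1)*(d + 7), (d - 4)*(d + 4)*(d + 7)) = d + 7
(3) = gcd((l - 8)*(l - 1)*(l + 7), (l - 8)*(l + 4)) = l - 8
(4) = gcd((p - 6)*(p - 1)*(p + 3), (p - 3)*(p + 3)^2) = p + 3
(5) = gcd((u - 6*I)*(u + 3*I), (u - 6*I)^2) = u - 6*I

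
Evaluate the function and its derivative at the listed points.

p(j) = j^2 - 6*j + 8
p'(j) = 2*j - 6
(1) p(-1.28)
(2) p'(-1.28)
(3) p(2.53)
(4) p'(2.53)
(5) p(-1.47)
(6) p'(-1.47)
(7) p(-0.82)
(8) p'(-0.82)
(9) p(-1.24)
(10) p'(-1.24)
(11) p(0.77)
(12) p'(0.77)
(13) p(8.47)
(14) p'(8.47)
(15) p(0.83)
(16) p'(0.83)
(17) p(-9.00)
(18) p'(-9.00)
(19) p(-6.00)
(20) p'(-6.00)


(1) = 17.32
(2) = -8.56
(3) = -0.78
(4) = -0.94
(5) = 18.98
(6) = -8.94
(7) = 13.59
(8) = -7.64
(9) = 16.98
(10) = -8.48
(11) = 3.97
(12) = -4.46
(13) = 28.92
(14) = 10.94
(15) = 3.71
(16) = -4.34
(17) = 143.00
(18) = -24.00
(19) = 80.00
(20) = -18.00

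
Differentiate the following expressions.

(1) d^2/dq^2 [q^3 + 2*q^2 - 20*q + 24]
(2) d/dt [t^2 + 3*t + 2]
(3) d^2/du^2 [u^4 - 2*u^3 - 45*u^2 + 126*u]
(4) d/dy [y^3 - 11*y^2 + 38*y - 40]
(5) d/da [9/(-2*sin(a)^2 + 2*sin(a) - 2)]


(1) = 6*q + 4
(2) = 2*t + 3
(3) = 12*u^2 - 12*u - 90
(4) = 3*y^2 - 22*y + 38
(5) = 9*(2*sin(a) - 1)*cos(a)/(2*(sin(a)^2 - sin(a) + 1)^2)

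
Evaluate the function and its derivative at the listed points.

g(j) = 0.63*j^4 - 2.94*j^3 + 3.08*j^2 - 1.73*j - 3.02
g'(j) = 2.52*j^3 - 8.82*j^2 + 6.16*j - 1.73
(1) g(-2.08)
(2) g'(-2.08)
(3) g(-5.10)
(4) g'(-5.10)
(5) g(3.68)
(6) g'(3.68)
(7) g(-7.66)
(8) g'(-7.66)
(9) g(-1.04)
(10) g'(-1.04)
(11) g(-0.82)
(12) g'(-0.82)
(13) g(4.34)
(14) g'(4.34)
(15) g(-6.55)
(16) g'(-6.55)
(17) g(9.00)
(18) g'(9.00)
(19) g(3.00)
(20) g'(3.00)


(1) = 52.15
(2) = -75.38
(3) = 902.12
(4) = -596.83
(5) = 1.35
(6) = 27.08
(7) = 3681.33
(8) = -1699.06
(9) = 6.15
(10) = -20.51
(11) = 2.38
(12) = -14.10
(13) = 30.66
(14) = 64.88
(15) = 2126.22
(16) = -1128.63
(17) = 2221.06
(18) = 1176.37
(19) = -8.84
(20) = 5.41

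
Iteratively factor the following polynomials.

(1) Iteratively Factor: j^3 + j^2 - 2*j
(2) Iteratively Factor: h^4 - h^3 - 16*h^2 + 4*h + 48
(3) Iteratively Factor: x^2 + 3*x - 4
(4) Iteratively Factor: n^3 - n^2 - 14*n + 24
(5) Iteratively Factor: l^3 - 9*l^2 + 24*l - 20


(1) = (j + 2)*(j^2 - j) = j*(j + 2)*(j - 1)
(2) = (h - 4)*(h^3 + 3*h^2 - 4*h - 12) = (h - 4)*(h - 2)*(h^2 + 5*h + 6) = (h - 4)*(h - 2)*(h + 3)*(h + 2)
(3) = (x - 1)*(x + 4)
(4) = (n + 4)*(n^2 - 5*n + 6) = (n - 2)*(n + 4)*(n - 3)
(5) = (l - 5)*(l^2 - 4*l + 4) = (l - 5)*(l - 2)*(l - 2)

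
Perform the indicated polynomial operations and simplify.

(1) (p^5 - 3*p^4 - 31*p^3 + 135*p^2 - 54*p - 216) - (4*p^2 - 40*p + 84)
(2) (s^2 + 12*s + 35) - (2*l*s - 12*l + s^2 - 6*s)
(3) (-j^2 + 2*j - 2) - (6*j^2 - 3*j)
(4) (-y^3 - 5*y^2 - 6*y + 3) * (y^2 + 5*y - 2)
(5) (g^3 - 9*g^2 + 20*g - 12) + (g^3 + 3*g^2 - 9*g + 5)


(1) = p^5 - 3*p^4 - 31*p^3 + 131*p^2 - 14*p - 300
(2) = -2*l*s + 12*l + 18*s + 35
(3) = -7*j^2 + 5*j - 2
(4) = -y^5 - 10*y^4 - 29*y^3 - 17*y^2 + 27*y - 6
(5) = 2*g^3 - 6*g^2 + 11*g - 7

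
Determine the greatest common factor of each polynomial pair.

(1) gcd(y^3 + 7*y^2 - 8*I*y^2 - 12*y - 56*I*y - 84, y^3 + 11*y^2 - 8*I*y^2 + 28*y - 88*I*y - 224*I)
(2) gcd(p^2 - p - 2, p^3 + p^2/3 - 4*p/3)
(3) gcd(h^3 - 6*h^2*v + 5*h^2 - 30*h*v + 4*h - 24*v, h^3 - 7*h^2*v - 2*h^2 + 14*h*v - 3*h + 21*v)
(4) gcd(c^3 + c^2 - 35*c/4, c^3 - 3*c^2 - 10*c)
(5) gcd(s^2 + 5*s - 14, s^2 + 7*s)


(1) = gcd((y + 7)*(y - 6*I)*(y - 2*I), (y + 4)*(y + 7)*(y - 8*I)) = y + 7
(2) = 1
(3) = gcd((h + 1)*(h + 4)*(h - 6*v), (h - 3)*(h + 1)*(h - 7*v)) = h + 1
(4) = gcd(c*(c - 5/2)*(c + 7/2), c*(c - 5)*(c + 2)) = c
(5) = s + 7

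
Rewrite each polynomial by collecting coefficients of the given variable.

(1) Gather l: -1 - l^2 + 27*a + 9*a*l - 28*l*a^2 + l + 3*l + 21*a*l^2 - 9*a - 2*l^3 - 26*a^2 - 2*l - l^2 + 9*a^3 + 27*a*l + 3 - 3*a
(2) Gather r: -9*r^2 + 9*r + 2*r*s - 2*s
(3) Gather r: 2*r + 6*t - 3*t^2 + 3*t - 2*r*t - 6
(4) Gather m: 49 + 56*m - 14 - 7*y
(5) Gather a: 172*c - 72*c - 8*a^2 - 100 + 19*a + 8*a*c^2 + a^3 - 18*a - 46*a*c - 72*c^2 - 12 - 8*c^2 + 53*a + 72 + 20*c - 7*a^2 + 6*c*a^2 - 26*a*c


(1) = 9*a^3 - 26*a^2 + 15*a - 2*l^3 + l^2*(21*a - 2) + l*(-28*a^2 + 36*a + 2) + 2
(2) = -9*r^2 + r*(2*s + 9) - 2*s
(3) = r*(2 - 2*t) - 3*t^2 + 9*t - 6
(4) = 56*m - 7*y + 35
(5) = a^3 + a^2*(6*c - 15) + a*(8*c^2 - 72*c + 54) - 80*c^2 + 120*c - 40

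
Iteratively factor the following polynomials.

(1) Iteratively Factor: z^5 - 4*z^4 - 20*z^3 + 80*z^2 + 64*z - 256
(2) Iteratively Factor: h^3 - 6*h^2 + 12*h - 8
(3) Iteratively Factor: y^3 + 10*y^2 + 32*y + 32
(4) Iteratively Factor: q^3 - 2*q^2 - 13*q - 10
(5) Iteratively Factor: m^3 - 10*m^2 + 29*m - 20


(1) = (z - 2)*(z^4 - 2*z^3 - 24*z^2 + 32*z + 128) = (z - 2)*(z + 4)*(z^3 - 6*z^2 + 32) = (z - 2)*(z + 2)*(z + 4)*(z^2 - 8*z + 16) = (z - 4)*(z - 2)*(z + 2)*(z + 4)*(z - 4)
(2) = (h - 2)*(h^2 - 4*h + 4) = (h - 2)^2*(h - 2)
(3) = (y + 4)*(y^2 + 6*y + 8) = (y + 4)^2*(y + 2)
(4) = (q - 5)*(q^2 + 3*q + 2) = (q - 5)*(q + 1)*(q + 2)
(5) = (m - 5)*(m^2 - 5*m + 4) = (m - 5)*(m - 4)*(m - 1)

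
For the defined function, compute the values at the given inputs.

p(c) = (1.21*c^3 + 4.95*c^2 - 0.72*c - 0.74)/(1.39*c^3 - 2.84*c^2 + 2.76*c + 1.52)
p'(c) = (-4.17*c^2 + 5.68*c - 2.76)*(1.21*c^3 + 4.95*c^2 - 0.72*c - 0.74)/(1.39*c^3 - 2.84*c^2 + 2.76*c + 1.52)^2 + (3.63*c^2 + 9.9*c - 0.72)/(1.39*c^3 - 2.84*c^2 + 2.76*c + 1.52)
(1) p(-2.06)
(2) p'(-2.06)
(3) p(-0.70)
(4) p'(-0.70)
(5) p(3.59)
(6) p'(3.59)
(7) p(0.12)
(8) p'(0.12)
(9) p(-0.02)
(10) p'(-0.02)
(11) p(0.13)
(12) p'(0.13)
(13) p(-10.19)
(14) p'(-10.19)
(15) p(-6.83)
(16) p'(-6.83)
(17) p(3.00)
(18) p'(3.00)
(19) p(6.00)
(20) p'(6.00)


(1) = -0.39
(2) = -0.25
(3) = -0.78
(4) = -0.42
(5) = 2.98
(6) = -0.66
(7) = -0.42
(8) = 0.78
(9) = -0.49
(10) = 0.35
(11) = -0.41
(12) = 0.81
(13) = 0.42
(14) = -0.04
(15) = 0.25
(16) = -0.07
(17) = 3.41
(18) = -0.81
(19) = 2.01
(20) = -0.23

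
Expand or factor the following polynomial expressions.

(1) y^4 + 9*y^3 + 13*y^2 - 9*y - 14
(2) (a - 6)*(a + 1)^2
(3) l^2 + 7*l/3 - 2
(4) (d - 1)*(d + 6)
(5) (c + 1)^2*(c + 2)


(1) = (y - 1)*(y + 1)*(y + 2)*(y + 7)
(2) = a^3 - 4*a^2 - 11*a - 6
(3) = (l - 2/3)*(l + 3)
(4) = d^2 + 5*d - 6
(5) = c^3 + 4*c^2 + 5*c + 2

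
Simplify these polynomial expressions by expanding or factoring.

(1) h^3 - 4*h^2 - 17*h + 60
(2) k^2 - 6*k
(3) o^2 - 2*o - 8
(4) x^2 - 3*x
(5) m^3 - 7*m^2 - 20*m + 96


(1) = (h - 5)*(h - 3)*(h + 4)
(2) = k*(k - 6)
(3) = (o - 4)*(o + 2)
(4) = x*(x - 3)
(5) = (m - 8)*(m - 3)*(m + 4)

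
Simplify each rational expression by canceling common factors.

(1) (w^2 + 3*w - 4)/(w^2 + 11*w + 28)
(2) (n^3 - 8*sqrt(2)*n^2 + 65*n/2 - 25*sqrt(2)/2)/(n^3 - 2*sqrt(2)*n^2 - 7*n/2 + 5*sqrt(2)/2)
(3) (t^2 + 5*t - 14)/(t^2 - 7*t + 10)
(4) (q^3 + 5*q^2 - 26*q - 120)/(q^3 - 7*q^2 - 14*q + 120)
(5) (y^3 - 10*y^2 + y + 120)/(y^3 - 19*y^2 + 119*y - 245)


(1) = (w - 1)/(w + 7)
(2) = (4*n - 20*sqrt(2))/(4*n + 4*sqrt(2))
(3) = (t + 7)/(t - 5)
(4) = (q + 6)/(q - 6)
(5) = (y^2 - 5*y - 24)/(y^2 - 14*y + 49)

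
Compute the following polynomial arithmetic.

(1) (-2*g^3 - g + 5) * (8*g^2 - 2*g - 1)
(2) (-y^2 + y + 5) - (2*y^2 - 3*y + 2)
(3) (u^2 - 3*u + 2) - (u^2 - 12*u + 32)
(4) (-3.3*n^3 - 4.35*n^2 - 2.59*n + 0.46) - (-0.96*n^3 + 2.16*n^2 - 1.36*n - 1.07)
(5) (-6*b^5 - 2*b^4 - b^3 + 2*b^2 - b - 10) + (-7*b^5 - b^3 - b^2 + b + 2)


(1) = -16*g^5 + 4*g^4 - 6*g^3 + 42*g^2 - 9*g - 5
(2) = -3*y^2 + 4*y + 3
(3) = 9*u - 30
(4) = -2.34*n^3 - 6.51*n^2 - 1.23*n + 1.53
(5) = -13*b^5 - 2*b^4 - 2*b^3 + b^2 - 8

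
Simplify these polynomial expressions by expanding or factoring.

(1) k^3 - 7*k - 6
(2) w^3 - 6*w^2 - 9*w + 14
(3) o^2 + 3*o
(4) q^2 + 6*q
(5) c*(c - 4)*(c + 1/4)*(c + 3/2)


(1) = (k - 3)*(k + 1)*(k + 2)
(2) = (w - 7)*(w - 1)*(w + 2)
(3) = o*(o + 3)
(4) = q*(q + 6)
(5) = c^4 - 9*c^3/4 - 53*c^2/8 - 3*c/2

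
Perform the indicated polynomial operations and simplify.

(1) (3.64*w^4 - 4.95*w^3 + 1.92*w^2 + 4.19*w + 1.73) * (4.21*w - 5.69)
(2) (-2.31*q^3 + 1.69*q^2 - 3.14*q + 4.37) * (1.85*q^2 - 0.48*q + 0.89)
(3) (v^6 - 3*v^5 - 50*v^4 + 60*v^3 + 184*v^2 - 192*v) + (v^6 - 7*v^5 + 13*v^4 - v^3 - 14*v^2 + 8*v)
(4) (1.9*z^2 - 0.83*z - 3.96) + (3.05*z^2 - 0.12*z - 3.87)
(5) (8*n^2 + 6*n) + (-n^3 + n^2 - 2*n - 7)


(1) = 15.3244*w^5 - 41.5511*w^4 + 36.2487*w^3 + 6.7151*w^2 - 16.5578*w - 9.8437
(2) = -4.2735*q^5 + 4.2353*q^4 - 8.6761*q^3 + 11.0958*q^2 - 4.8922*q + 3.8893
(3) = 2*v^6 - 10*v^5 - 37*v^4 + 59*v^3 + 170*v^2 - 184*v
(4) = 4.95*z^2 - 0.95*z - 7.83
(5) = -n^3 + 9*n^2 + 4*n - 7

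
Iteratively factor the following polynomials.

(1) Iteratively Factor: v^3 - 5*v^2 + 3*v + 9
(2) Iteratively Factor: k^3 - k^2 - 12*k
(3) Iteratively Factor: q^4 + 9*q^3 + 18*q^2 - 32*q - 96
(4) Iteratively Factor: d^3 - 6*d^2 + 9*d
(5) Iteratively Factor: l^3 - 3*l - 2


(1) = (v - 3)*(v^2 - 2*v - 3) = (v - 3)^2*(v + 1)
(2) = (k + 3)*(k^2 - 4*k) = k*(k + 3)*(k - 4)
(3) = (q + 4)*(q^3 + 5*q^2 - 2*q - 24) = (q + 3)*(q + 4)*(q^2 + 2*q - 8) = (q - 2)*(q + 3)*(q + 4)*(q + 4)
(4) = (d)*(d^2 - 6*d + 9) = d*(d - 3)*(d - 3)
(5) = (l + 1)*(l^2 - l - 2) = (l - 2)*(l + 1)*(l + 1)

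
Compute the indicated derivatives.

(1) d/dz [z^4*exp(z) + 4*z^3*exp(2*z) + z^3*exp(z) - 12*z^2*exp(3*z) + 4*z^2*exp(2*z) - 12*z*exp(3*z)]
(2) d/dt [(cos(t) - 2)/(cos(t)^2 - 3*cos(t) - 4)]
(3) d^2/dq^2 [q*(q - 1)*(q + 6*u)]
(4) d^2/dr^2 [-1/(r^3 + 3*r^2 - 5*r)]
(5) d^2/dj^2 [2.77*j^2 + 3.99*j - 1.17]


(1) = (z^4 + 8*z^3*exp(z) + 5*z^3 - 36*z^2*exp(2*z) + 20*z^2*exp(z) + 3*z^2 - 60*z*exp(2*z) + 8*z*exp(z) - 12*exp(2*z))*exp(z)
(2) = (cos(t)^2 - 4*cos(t) + 10)*sin(t)/((cos(t) - 4)^2*(cos(t) + 1)^2)
(3) = 6*q + 12*u - 2
(4) = 2*(3*r*(r + 1)*(r^2 + 3*r - 5) - (3*r^2 + 6*r - 5)^2)/(r^3*(r^2 + 3*r - 5)^3)
(5) = 5.54000000000000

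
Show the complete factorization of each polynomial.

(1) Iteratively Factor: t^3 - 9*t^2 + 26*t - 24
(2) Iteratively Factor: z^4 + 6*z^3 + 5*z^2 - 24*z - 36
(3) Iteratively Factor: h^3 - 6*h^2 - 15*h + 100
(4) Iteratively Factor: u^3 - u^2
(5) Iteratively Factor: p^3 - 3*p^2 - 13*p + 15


(1) = (t - 2)*(t^2 - 7*t + 12) = (t - 4)*(t - 2)*(t - 3)
(2) = (z - 2)*(z^3 + 8*z^2 + 21*z + 18) = (z - 2)*(z + 2)*(z^2 + 6*z + 9) = (z - 2)*(z + 2)*(z + 3)*(z + 3)
(3) = (h + 4)*(h^2 - 10*h + 25) = (h - 5)*(h + 4)*(h - 5)
(4) = (u)*(u^2 - u) = u^2*(u - 1)
(5) = (p - 5)*(p^2 + 2*p - 3) = (p - 5)*(p + 3)*(p - 1)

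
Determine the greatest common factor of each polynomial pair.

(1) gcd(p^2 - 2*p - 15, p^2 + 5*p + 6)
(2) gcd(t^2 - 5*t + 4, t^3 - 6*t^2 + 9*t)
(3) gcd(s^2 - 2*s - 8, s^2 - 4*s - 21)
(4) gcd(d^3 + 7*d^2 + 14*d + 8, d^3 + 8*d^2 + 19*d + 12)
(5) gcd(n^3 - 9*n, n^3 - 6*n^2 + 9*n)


(1) = gcd((p - 5)*(p + 3), (p + 2)*(p + 3)) = p + 3
(2) = 1
(3) = 1
(4) = d^2 + 5*d + 4
(5) = gcd(n*(n - 3)*(n + 3), n*(n - 3)^2) = n^2 - 3*n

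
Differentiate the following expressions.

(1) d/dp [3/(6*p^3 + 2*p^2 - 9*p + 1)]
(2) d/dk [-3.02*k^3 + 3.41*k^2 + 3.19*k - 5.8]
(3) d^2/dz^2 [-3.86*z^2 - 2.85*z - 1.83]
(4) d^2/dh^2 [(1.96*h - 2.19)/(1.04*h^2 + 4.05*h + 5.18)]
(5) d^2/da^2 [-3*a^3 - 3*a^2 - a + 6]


(1) = 3*(-18*p^2 - 4*p + 9)/(6*p^3 + 2*p^2 - 9*p + 1)^2
(2) = -9.06*k^2 + 6.82*k + 3.19
(3) = -7.72000000000000
(4) = ((1.96*h - 2.19)*(2.08*h + 4.05)*(4.16*h + 8.1) - (12.2304*h + 11.3208)*(1.04*h^2 + 4.05*h + 5.18))/(1.04*h^2 + 4.05*h + 5.18)^3
(5) = -18*a - 6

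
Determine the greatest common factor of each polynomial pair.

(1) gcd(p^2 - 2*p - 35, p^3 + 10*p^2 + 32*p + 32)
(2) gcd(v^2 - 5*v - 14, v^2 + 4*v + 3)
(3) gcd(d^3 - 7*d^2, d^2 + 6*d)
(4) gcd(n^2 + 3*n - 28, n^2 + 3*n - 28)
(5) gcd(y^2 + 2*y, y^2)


(1) = gcd((p - 7)*(p + 5), (p + 2)*(p + 4)^2) = 1
(2) = 1
(3) = gcd(d^2*(d - 7), d*(d + 6)) = d
(4) = gcd((n - 4)*(n + 7), (n - 4)*(n + 7)) = n^2 + 3*n - 28
(5) = y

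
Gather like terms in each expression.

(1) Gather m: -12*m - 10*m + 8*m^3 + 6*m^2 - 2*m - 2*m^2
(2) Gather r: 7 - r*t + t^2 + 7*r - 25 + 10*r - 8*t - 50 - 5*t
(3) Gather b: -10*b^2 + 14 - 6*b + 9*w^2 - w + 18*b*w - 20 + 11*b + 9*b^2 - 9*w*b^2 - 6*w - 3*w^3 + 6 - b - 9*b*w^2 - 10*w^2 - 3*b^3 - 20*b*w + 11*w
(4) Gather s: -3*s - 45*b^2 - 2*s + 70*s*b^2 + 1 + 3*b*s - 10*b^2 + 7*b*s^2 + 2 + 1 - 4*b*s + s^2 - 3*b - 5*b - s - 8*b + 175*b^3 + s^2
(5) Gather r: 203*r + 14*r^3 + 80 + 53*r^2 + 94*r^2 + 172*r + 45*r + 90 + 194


(1) = 8*m^3 + 4*m^2 - 24*m
(2) = r*(17 - t) + t^2 - 13*t - 68
(3) = -3*b^3 + b^2*(-9*w - 1) + b*(-9*w^2 - 2*w + 4) - 3*w^3 - w^2 + 4*w
(4) = 175*b^3 - 55*b^2 - 16*b + s^2*(7*b + 2) + s*(70*b^2 - b - 6) + 4
(5) = 14*r^3 + 147*r^2 + 420*r + 364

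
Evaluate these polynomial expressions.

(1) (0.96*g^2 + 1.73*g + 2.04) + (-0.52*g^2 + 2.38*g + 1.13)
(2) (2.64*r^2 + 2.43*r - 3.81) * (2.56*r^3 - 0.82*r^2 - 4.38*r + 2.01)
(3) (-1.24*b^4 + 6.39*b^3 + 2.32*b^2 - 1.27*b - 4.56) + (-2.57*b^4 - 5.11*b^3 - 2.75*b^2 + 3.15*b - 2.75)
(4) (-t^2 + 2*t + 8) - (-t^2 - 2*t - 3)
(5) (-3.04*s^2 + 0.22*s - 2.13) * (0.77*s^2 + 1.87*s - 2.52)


(1) = 0.44*g^2 + 4.11*g + 3.17
(2) = 6.7584*r^5 + 4.056*r^4 - 23.3094*r^3 - 2.2128*r^2 + 21.5721*r - 7.6581
(3) = -3.81*b^4 + 1.28*b^3 - 0.43*b^2 + 1.88*b - 7.31
(4) = 4*t + 11
(5) = -2.3408*s^4 - 5.5154*s^3 + 6.4321*s^2 - 4.5375*s + 5.3676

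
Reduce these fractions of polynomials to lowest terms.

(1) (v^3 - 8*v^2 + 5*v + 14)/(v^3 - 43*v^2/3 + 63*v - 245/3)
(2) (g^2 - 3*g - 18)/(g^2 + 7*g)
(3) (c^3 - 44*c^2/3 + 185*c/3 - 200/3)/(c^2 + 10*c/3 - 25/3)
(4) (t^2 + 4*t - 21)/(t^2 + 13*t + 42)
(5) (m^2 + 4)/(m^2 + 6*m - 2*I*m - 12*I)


(1) = (3*v^2 - 3*v - 6)/(3*v^2 - 22*v + 35)
(2) = (g^2 - 3*g - 18)/(g^2 + 7*g)
(3) = (c^2 - 13*c + 40)/(c + 5)
(4) = (t - 3)/(t + 6)
(5) = (m + 2*I)/(m + 6)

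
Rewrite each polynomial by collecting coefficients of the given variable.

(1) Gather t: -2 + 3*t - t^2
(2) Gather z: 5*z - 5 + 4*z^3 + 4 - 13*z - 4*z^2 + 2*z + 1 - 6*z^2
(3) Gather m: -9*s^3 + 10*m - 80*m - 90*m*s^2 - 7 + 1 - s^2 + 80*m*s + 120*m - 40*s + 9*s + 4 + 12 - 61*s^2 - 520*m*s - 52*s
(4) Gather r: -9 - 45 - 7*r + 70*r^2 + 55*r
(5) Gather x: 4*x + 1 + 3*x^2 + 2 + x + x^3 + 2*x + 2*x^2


(1) = -t^2 + 3*t - 2
(2) = 4*z^3 - 10*z^2 - 6*z
(3) = m*(-90*s^2 - 440*s + 50) - 9*s^3 - 62*s^2 - 83*s + 10
(4) = 70*r^2 + 48*r - 54
(5) = x^3 + 5*x^2 + 7*x + 3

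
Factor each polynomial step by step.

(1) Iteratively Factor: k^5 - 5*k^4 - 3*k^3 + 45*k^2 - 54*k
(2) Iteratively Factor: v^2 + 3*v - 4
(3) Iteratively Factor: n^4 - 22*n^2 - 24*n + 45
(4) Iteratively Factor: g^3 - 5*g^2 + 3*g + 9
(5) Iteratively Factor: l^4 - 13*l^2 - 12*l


(1) = (k)*(k^4 - 5*k^3 - 3*k^2 + 45*k - 54) = k*(k + 3)*(k^3 - 8*k^2 + 21*k - 18) = k*(k - 3)*(k + 3)*(k^2 - 5*k + 6) = k*(k - 3)^2*(k + 3)*(k - 2)
(2) = (v + 4)*(v - 1)
(3) = (n + 3)*(n^3 - 3*n^2 - 13*n + 15) = (n + 3)^2*(n^2 - 6*n + 5) = (n - 1)*(n + 3)^2*(n - 5)
(4) = (g - 3)*(g^2 - 2*g - 3) = (g - 3)^2*(g + 1)
(5) = (l)*(l^3 - 13*l - 12) = l*(l + 3)*(l^2 - 3*l - 4) = l*(l + 1)*(l + 3)*(l - 4)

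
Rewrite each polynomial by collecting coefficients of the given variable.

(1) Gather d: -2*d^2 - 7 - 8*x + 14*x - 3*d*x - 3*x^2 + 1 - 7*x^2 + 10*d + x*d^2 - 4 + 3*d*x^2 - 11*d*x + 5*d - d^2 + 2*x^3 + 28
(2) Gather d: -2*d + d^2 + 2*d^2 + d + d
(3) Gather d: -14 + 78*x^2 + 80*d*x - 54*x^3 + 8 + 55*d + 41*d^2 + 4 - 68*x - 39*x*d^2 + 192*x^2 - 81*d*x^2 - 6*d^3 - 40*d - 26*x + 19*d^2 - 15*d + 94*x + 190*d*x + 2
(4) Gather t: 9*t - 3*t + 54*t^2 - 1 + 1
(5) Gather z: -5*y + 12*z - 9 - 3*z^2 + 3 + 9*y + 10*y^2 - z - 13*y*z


(1) = d^2*(x - 3) + d*(3*x^2 - 14*x + 15) + 2*x^3 - 10*x^2 + 6*x + 18
(2) = 3*d^2
(3) = -6*d^3 + d^2*(60 - 39*x) + d*(-81*x^2 + 270*x) - 54*x^3 + 270*x^2
(4) = 54*t^2 + 6*t
(5) = 10*y^2 + 4*y - 3*z^2 + z*(11 - 13*y) - 6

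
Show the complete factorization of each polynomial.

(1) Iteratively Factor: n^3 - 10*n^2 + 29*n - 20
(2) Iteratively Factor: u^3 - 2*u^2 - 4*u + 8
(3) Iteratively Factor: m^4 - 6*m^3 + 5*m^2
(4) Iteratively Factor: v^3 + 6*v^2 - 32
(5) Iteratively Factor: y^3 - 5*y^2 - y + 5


(1) = (n - 5)*(n^2 - 5*n + 4) = (n - 5)*(n - 4)*(n - 1)
(2) = (u - 2)*(u^2 - 4) = (u - 2)*(u + 2)*(u - 2)
(3) = (m)*(m^3 - 6*m^2 + 5*m) = m*(m - 1)*(m^2 - 5*m) = m^2*(m - 1)*(m - 5)
(4) = (v - 2)*(v^2 + 8*v + 16) = (v - 2)*(v + 4)*(v + 4)
(5) = (y - 1)*(y^2 - 4*y - 5) = (y - 1)*(y + 1)*(y - 5)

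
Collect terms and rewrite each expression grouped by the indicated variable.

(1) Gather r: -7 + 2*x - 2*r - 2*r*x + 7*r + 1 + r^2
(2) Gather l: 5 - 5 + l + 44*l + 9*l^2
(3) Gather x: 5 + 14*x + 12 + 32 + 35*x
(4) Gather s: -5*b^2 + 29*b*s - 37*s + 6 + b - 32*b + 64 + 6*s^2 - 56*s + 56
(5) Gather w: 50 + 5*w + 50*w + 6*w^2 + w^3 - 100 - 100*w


(1) = r^2 + r*(5 - 2*x) + 2*x - 6
(2) = 9*l^2 + 45*l
(3) = 49*x + 49
(4) = -5*b^2 - 31*b + 6*s^2 + s*(29*b - 93) + 126
(5) = w^3 + 6*w^2 - 45*w - 50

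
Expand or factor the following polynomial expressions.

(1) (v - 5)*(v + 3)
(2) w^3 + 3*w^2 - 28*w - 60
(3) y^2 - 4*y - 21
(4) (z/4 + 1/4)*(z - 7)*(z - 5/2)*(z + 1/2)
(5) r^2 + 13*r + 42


(1) = v^2 - 2*v - 15
(2) = (w - 5)*(w + 2)*(w + 6)
(3) = (y - 7)*(y + 3)
(4) = z^4/4 - 2*z^3 + 15*z^2/16 + 43*z/8 + 35/16
(5) = (r + 6)*(r + 7)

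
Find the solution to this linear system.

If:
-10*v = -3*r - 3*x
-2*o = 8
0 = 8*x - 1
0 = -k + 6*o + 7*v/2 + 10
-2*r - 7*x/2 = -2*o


Then:
k = -11711/640
o = -4
r = -135/32
v = -393/320
x = 1/8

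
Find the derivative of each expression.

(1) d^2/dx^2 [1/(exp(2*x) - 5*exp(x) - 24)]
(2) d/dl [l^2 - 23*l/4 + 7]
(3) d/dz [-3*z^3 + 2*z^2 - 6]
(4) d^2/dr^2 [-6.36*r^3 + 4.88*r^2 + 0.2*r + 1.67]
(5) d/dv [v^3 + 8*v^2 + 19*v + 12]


(1) = ((5 - 4*exp(x))*(-exp(2*x) + 5*exp(x) + 24) - 2*(2*exp(x) - 5)^2*exp(x))*exp(x)/(-exp(2*x) + 5*exp(x) + 24)^3
(2) = 2*l - 23/4
(3) = z*(4 - 9*z)
(4) = 9.76 - 38.16*r
(5) = 3*v^2 + 16*v + 19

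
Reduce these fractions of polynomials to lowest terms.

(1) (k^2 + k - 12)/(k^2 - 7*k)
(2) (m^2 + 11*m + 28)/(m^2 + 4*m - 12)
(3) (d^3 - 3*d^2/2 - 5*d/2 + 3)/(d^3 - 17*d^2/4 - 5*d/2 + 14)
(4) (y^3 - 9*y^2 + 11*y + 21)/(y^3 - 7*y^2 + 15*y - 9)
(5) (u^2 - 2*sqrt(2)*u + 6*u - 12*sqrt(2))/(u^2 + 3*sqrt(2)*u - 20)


(1) = (k^2 + k - 12)/(k^2 - 7*k)
(2) = (m^2 + 11*m + 28)/(m^2 + 4*m - 12)
(3) = (4*d^2 + 2*d - 6)/(4*d^2 - 9*d - 28)
(4) = (y^2 - 6*y - 7)/(y^2 - 4*y + 3)
(5) = (u + 6)/(u + 5*sqrt(2))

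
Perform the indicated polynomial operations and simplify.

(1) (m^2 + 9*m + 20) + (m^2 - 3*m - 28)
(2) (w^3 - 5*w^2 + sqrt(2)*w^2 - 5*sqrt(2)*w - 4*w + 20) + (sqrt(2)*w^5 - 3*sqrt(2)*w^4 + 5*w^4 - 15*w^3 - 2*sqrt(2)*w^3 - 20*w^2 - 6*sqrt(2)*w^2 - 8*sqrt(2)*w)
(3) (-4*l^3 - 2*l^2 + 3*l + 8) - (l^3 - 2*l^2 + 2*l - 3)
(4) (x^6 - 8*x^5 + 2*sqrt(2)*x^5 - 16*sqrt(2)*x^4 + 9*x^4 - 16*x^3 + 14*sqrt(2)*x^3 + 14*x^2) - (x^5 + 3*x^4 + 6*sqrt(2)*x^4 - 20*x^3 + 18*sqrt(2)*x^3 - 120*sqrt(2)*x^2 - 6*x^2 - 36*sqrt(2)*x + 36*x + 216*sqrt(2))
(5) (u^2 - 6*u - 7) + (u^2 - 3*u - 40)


(1) = 2*m^2 + 6*m - 8
(2) = sqrt(2)*w^5 - 3*sqrt(2)*w^4 + 5*w^4 - 14*w^3 - 2*sqrt(2)*w^3 - 25*w^2 - 5*sqrt(2)*w^2 - 13*sqrt(2)*w - 4*w + 20
(3) = -5*l^3 + l + 11
(4) = x^6 - 9*x^5 + 2*sqrt(2)*x^5 - 22*sqrt(2)*x^4 + 6*x^4 - 4*sqrt(2)*x^3 + 4*x^3 + 20*x^2 + 120*sqrt(2)*x^2 - 36*x + 36*sqrt(2)*x - 216*sqrt(2)
(5) = 2*u^2 - 9*u - 47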